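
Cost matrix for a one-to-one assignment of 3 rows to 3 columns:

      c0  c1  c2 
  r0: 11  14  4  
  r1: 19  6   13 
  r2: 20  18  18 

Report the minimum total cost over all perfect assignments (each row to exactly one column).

optimal assignment: row0→col2 (cost 4), row1→col1 (cost 6), row2→col0 (cost 20)
total = 4 + 6 + 20 = 30

Minimum assignment cost: 30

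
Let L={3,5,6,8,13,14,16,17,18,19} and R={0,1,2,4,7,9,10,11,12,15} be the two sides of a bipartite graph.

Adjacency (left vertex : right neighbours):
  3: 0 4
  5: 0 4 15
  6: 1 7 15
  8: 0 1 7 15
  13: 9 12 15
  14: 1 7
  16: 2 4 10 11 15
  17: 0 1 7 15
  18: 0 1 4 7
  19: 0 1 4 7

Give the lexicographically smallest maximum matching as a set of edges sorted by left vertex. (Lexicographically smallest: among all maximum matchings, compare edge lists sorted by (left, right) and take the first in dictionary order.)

Lex-smallest maximum matching: {(3,0), (5,4), (6,1), (8,7), (13,9), (16,2), (17,15)}

|M| = 7 (so the lex-smallest maximum matching has 7 edges)
process left vertices in ascending order; for each, take the smallest-labelled available neighbour that still permits 7 edges overall, or leave it unmatched if none does
lex-smallest matching: {3-0, 5-4, 6-1, 8-7, 13-9, 16-2, 17-15}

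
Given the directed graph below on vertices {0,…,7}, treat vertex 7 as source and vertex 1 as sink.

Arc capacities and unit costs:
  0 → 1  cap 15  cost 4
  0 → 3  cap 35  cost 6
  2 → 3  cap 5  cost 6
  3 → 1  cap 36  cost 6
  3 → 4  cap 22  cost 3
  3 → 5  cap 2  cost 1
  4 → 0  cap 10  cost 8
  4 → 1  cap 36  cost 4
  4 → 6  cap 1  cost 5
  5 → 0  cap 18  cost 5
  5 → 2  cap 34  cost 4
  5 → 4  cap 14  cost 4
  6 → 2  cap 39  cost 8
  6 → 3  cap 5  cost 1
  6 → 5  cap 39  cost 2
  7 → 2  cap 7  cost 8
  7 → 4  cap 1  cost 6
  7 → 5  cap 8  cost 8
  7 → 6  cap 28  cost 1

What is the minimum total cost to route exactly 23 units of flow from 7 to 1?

Minimum cost for 23 units: 240

shortest-cost path #1: 7→6→3→1 push 5 @ unit cost 8 (adds 40)
shortest-cost path #2: 7→4→1 push 1 @ unit cost 10 (adds 10)
shortest-cost path #3: 7→6→5→4→1 push 14 @ unit cost 11 (adds 154)
shortest-cost path #4: 7→6→5→0→1 push 3 @ unit cost 12 (adds 36)
total cost = 240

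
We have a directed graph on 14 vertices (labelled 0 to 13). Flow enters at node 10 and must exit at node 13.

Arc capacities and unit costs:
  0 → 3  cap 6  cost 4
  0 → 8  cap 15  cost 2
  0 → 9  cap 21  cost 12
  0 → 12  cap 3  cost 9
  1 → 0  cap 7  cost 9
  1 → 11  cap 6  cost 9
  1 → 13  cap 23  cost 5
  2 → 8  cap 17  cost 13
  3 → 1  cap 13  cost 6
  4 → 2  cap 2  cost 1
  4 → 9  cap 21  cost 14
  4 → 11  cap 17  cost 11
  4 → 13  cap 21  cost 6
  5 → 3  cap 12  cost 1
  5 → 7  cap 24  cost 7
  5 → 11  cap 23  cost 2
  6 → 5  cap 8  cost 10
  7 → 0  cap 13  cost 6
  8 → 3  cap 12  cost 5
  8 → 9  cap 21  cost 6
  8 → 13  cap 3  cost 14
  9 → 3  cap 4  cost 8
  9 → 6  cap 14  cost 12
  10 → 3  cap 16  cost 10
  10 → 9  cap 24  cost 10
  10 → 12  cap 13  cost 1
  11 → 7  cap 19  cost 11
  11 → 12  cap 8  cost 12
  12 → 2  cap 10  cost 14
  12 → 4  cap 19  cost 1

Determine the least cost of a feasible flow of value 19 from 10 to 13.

shortest-cost path #1: 10→12→4→13 push 13 @ unit cost 8 (adds 104)
shortest-cost path #2: 10→3→1→13 push 6 @ unit cost 21 (adds 126)
total cost = 230

Minimum cost for 19 units: 230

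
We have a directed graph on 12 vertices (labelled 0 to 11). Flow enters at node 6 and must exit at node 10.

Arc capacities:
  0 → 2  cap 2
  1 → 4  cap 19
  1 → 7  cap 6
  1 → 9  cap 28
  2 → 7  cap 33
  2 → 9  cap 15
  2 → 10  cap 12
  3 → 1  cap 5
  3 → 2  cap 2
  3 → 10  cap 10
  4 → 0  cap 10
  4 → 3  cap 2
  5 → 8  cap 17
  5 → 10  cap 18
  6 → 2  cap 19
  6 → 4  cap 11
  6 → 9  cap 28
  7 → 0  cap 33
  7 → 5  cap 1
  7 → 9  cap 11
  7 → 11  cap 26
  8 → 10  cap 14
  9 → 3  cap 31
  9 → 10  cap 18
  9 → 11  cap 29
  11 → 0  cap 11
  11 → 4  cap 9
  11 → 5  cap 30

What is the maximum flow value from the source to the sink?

Maximum flow value: 51

augment #1: 6→2→10 bottleneck 12, total now 12
augment #2: 6→9→10 bottleneck 18, total now 30
augment #3: 6→4→3→10 bottleneck 2, total now 32
augment #4: 6→9→3→10 bottleneck 8, total now 40
augment #5: 6→2→7→5→10 bottleneck 1, total now 41
augment #6: 6→9→11→5→10 bottleneck 2, total now 43
augment #7: 6→2→7→11→5→10 bottleneck 6, total now 49
augment #8: 6→4→0→2→7→11→5→10 bottleneck 2, total now 51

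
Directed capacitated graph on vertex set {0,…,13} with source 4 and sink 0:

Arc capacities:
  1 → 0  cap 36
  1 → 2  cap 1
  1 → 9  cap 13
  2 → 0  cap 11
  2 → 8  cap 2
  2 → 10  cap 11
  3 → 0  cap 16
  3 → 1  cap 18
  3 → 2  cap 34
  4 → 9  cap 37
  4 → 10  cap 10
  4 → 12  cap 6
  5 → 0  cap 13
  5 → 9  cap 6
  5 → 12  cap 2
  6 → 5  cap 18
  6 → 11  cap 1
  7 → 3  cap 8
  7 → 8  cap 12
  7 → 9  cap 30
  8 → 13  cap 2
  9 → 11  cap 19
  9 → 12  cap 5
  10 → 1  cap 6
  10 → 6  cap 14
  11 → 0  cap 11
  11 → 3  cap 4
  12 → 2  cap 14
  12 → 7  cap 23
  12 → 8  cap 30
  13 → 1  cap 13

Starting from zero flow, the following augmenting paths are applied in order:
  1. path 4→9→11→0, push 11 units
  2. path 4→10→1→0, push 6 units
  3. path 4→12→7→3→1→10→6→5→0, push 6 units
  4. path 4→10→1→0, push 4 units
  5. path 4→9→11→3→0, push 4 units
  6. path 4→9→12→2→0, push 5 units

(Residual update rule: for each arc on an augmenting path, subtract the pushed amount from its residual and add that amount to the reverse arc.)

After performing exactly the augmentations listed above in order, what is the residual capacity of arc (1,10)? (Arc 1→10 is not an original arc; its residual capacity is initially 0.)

after path 1 (4→9→11→0, push 11): res(1,10)=0
after path 2 (4→10→1→0, push 6): res(1,10)=6
after path 3 (4→12→7→3→1→10→6→5→0, push 6): res(1,10)=0
after path 4 (4→10→1→0, push 4): res(1,10)=4
after path 5 (4→9→11→3→0, push 4): res(1,10)=4
after path 6 (4→9→12→2→0, push 5): res(1,10)=4

Residual capacity of (1,10): 4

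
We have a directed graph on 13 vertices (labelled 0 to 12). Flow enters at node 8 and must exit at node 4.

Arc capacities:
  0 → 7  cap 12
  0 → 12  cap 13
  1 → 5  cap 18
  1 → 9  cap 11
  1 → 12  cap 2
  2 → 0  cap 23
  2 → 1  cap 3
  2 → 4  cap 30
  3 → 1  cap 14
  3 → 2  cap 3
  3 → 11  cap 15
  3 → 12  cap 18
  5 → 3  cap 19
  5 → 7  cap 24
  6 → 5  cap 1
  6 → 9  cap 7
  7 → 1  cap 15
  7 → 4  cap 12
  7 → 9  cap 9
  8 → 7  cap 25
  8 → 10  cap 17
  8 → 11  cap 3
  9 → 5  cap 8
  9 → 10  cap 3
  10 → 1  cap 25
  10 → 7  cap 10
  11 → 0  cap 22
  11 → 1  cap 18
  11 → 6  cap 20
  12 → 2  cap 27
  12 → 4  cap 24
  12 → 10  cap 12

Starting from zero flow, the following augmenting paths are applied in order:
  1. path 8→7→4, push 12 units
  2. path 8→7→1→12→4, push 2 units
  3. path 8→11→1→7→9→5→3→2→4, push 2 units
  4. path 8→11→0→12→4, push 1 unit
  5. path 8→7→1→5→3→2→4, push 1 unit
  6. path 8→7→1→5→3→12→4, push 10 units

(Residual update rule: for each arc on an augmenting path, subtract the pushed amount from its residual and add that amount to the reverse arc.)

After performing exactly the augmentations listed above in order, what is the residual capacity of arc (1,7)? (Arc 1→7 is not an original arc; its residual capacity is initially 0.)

Residual capacity of (1,7): 11

after path 1 (8→7→4, push 12): res(1,7)=0
after path 2 (8→7→1→12→4, push 2): res(1,7)=2
after path 3 (8→11→1→7→9→5→3→2→4, push 2): res(1,7)=0
after path 4 (8→11→0→12→4, push 1): res(1,7)=0
after path 5 (8→7→1→5→3→2→4, push 1): res(1,7)=1
after path 6 (8→7→1→5→3→12→4, push 10): res(1,7)=11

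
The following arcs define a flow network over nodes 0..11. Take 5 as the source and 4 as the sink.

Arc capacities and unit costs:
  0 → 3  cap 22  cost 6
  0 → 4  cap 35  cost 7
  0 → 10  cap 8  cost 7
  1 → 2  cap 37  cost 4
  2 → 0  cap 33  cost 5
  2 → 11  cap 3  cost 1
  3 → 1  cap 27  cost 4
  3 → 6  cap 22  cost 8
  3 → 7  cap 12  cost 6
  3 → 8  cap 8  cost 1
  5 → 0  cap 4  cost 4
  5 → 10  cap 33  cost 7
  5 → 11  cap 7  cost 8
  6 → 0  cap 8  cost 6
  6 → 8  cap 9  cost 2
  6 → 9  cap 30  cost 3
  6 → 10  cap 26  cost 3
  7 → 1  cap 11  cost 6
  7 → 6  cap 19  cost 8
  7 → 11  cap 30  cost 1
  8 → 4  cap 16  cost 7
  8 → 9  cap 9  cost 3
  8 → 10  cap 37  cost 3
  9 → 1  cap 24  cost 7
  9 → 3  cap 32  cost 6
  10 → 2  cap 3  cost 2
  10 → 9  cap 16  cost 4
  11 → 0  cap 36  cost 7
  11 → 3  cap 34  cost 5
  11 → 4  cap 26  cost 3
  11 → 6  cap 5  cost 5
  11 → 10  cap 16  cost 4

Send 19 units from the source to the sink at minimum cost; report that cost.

Minimum cost for 19 units: 285

shortest-cost path #1: 5→11→4 push 7 @ unit cost 11 (adds 77)
shortest-cost path #2: 5→0→4 push 4 @ unit cost 11 (adds 44)
shortest-cost path #3: 5→10→2→11→4 push 3 @ unit cost 13 (adds 39)
shortest-cost path #4: 5→10→9→3→8→4 push 5 @ unit cost 25 (adds 125)
total cost = 285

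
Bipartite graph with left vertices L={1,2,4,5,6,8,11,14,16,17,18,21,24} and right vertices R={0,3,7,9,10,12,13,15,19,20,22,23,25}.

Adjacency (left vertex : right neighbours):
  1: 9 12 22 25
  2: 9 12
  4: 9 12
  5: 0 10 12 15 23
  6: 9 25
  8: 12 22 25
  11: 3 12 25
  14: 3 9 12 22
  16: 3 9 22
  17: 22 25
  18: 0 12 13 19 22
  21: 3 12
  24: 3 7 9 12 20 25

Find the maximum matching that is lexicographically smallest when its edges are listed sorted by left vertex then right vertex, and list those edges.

|M| = 8 (so the lex-smallest maximum matching has 8 edges)
process left vertices in ascending order; for each, take the smallest-labelled available neighbour that still permits 8 edges overall, or leave it unmatched if none does
lex-smallest matching: {1-9, 2-12, 5-0, 6-25, 8-22, 11-3, 18-13, 24-7}

Lex-smallest maximum matching: {(1,9), (2,12), (5,0), (6,25), (8,22), (11,3), (18,13), (24,7)}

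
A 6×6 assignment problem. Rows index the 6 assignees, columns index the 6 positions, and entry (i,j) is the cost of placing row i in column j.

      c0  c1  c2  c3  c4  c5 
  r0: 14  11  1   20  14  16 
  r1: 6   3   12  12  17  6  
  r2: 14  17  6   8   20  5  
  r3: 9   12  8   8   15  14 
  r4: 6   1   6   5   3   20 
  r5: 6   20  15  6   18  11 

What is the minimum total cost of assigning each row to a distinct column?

optimal assignment: row0→col2 (cost 1), row1→col1 (cost 3), row2→col5 (cost 5), row3→col3 (cost 8), row4→col4 (cost 3), row5→col0 (cost 6)
total = 1 + 3 + 5 + 8 + 3 + 6 = 26

Minimum assignment cost: 26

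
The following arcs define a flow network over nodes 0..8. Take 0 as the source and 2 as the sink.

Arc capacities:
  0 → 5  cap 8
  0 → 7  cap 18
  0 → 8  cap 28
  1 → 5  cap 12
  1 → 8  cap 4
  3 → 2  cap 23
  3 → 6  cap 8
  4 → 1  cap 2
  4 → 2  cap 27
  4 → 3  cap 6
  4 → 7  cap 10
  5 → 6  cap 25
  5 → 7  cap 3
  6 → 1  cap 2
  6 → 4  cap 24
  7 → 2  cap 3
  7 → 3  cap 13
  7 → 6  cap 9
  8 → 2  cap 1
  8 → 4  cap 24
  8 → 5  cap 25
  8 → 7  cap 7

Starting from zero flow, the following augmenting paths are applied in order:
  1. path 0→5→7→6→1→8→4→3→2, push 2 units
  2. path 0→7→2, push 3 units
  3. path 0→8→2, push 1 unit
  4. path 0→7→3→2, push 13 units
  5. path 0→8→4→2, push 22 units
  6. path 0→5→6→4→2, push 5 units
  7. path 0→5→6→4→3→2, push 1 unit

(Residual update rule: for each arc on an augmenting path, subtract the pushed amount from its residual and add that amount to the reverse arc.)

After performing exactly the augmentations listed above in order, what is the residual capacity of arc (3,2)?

Residual capacity of (3,2): 7

after path 1 (0→5→7→6→1→8→4→3→2, push 2): res(3,2)=21
after path 2 (0→7→2, push 3): res(3,2)=21
after path 3 (0→8→2, push 1): res(3,2)=21
after path 4 (0→7→3→2, push 13): res(3,2)=8
after path 5 (0→8→4→2, push 22): res(3,2)=8
after path 6 (0→5→6→4→2, push 5): res(3,2)=8
after path 7 (0→5→6→4→3→2, push 1): res(3,2)=7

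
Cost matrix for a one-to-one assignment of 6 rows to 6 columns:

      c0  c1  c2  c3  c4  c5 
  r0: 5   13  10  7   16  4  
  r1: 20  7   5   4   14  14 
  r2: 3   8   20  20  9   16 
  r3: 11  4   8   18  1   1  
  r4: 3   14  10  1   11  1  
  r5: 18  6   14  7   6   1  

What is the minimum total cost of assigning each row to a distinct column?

optimal assignment: row0→col5 (cost 4), row1→col2 (cost 5), row2→col0 (cost 3), row3→col4 (cost 1), row4→col3 (cost 1), row5→col1 (cost 6)
total = 4 + 5 + 3 + 1 + 1 + 6 = 20

Minimum assignment cost: 20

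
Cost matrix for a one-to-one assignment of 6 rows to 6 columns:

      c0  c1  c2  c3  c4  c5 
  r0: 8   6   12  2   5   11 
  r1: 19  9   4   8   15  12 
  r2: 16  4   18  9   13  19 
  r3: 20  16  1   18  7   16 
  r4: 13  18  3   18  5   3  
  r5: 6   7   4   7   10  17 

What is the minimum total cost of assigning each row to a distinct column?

Minimum assignment cost: 26

optimal assignment: row0→col3 (cost 2), row1→col2 (cost 4), row2→col1 (cost 4), row3→col4 (cost 7), row4→col5 (cost 3), row5→col0 (cost 6)
total = 2 + 4 + 4 + 7 + 3 + 6 = 26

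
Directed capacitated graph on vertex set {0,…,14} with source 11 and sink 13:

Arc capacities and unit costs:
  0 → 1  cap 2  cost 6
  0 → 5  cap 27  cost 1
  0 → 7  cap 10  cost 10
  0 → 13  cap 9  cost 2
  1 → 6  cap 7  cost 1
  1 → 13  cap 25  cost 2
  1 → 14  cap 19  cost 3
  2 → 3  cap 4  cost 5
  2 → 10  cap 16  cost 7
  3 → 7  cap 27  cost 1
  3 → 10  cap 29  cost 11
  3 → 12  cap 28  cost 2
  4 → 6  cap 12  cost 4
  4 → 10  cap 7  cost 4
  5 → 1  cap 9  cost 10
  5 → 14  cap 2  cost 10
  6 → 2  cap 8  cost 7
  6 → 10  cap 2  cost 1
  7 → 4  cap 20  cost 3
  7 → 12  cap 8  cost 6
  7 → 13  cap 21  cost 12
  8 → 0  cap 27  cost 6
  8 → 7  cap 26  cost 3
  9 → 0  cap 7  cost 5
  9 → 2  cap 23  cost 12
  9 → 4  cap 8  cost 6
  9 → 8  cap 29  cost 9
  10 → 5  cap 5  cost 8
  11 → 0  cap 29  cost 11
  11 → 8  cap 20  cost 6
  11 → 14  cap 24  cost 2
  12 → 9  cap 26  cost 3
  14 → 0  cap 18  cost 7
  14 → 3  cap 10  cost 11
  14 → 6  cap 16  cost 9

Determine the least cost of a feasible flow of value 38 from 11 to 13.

shortest-cost path #1: 11→14→0→13 push 9 @ unit cost 11 (adds 99)
shortest-cost path #2: 11→14→0→1→13 push 2 @ unit cost 17 (adds 34)
shortest-cost path #3: 11→8→7→13 push 20 @ unit cost 21 (adds 420)
shortest-cost path #4: 11→14→0→5→1→13 push 7 @ unit cost 22 (adds 154)
total cost = 707

Minimum cost for 38 units: 707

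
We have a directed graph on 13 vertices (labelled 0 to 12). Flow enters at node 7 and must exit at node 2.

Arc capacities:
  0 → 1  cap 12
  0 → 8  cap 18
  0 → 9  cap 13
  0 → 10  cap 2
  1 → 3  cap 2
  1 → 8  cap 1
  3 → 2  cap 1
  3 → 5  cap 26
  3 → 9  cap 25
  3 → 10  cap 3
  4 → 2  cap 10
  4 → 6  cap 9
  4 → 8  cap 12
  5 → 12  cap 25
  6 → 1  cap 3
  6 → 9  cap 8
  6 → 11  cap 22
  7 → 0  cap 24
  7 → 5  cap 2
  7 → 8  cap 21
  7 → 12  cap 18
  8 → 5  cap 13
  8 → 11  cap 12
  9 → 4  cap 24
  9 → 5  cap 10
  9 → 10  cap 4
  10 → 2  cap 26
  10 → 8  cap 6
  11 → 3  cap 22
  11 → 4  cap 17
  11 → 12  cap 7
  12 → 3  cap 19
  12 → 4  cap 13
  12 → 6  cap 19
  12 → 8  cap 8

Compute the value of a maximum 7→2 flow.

Maximum flow value: 20

augment #1: 7→0→10→2 bottleneck 2, total now 2
augment #2: 7→12→3→2 bottleneck 1, total now 3
augment #3: 7→12→4→2 bottleneck 10, total now 13
augment #4: 7→0→9→10→2 bottleneck 4, total now 17
augment #5: 7→12→3→10→2 bottleneck 3, total now 20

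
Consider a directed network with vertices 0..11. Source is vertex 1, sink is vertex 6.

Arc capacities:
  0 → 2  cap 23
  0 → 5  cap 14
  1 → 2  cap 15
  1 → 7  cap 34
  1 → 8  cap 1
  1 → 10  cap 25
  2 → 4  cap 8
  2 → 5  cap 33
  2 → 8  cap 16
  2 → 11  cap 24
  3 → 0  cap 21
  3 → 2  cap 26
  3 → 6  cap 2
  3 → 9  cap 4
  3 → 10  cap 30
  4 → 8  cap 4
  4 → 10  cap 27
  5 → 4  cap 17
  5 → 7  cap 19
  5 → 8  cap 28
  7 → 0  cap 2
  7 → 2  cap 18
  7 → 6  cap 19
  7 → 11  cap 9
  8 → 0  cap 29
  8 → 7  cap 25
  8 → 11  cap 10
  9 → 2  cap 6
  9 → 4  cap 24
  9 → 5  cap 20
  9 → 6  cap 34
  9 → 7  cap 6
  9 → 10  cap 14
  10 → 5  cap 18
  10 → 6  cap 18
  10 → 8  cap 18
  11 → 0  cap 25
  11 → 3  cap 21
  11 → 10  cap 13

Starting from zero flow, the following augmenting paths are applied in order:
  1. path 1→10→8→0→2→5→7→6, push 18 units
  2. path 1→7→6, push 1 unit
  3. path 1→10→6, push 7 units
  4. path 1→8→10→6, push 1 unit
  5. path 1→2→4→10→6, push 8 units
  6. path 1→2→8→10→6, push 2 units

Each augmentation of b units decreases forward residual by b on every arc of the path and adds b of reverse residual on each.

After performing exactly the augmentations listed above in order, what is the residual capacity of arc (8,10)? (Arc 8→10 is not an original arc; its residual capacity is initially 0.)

after path 1 (1→10→8→0→2→5→7→6, push 18): res(8,10)=18
after path 2 (1→7→6, push 1): res(8,10)=18
after path 3 (1→10→6, push 7): res(8,10)=18
after path 4 (1→8→10→6, push 1): res(8,10)=17
after path 5 (1→2→4→10→6, push 8): res(8,10)=17
after path 6 (1→2→8→10→6, push 2): res(8,10)=15

Residual capacity of (8,10): 15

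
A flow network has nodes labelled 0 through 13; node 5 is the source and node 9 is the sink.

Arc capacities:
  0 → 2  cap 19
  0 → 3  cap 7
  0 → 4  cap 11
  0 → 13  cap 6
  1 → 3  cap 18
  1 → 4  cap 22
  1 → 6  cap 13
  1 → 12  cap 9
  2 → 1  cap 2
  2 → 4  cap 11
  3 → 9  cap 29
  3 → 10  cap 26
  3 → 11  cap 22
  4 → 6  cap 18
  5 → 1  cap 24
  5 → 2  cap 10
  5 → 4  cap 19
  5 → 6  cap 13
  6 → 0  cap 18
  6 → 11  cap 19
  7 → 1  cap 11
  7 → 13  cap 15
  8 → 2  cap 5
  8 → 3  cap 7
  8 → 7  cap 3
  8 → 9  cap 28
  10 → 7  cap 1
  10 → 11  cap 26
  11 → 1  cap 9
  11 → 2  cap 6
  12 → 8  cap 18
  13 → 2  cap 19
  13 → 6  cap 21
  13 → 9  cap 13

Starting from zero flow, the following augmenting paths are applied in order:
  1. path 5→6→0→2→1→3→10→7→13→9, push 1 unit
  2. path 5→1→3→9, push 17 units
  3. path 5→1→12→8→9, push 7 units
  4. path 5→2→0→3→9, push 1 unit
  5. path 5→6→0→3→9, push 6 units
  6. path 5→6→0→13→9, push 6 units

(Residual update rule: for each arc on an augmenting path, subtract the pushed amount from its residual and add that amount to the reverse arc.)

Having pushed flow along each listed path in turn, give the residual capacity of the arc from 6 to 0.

after path 1 (5→6→0→2→1→3→10→7→13→9, push 1): res(6,0)=17
after path 2 (5→1→3→9, push 17): res(6,0)=17
after path 3 (5→1→12→8→9, push 7): res(6,0)=17
after path 4 (5→2→0→3→9, push 1): res(6,0)=17
after path 5 (5→6→0→3→9, push 6): res(6,0)=11
after path 6 (5→6→0→13→9, push 6): res(6,0)=5

Residual capacity of (6,0): 5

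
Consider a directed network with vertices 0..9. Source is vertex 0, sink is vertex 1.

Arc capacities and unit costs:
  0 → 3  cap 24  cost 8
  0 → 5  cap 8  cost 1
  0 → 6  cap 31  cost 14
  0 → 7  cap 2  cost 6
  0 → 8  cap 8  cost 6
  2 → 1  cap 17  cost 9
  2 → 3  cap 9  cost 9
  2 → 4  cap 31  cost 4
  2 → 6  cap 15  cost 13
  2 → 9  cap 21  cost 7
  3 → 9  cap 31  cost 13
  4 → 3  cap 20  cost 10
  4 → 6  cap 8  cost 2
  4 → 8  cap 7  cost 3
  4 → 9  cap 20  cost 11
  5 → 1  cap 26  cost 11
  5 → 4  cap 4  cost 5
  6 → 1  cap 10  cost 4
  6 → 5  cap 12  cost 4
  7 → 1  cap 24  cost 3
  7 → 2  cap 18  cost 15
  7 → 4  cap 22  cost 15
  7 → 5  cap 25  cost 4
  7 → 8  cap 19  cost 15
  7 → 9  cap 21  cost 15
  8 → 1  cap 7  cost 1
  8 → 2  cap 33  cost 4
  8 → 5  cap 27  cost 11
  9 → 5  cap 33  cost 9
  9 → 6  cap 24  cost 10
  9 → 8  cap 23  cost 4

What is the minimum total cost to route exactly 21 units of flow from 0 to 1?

Minimum cost for 21 units: 235

shortest-cost path #1: 0→8→1 push 7 @ unit cost 7 (adds 49)
shortest-cost path #2: 0→7→1 push 2 @ unit cost 9 (adds 18)
shortest-cost path #3: 0→5→1 push 8 @ unit cost 12 (adds 96)
shortest-cost path #4: 0→6→1 push 4 @ unit cost 18 (adds 72)
total cost = 235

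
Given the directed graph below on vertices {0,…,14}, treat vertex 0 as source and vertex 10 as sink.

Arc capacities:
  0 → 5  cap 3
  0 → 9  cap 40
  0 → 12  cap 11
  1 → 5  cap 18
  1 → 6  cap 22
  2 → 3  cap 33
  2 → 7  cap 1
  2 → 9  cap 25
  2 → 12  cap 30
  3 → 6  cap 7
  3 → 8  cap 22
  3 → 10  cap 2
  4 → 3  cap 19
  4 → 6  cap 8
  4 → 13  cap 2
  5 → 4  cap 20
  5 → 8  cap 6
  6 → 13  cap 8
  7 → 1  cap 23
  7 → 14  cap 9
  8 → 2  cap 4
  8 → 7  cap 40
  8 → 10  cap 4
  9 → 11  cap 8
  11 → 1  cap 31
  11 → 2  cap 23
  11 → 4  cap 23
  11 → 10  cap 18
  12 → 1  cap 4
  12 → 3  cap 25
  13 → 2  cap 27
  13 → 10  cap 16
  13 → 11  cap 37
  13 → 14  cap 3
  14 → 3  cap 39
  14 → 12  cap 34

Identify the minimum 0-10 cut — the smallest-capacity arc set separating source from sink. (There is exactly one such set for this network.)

Min-cut arcs: {(0,5), (0,12), (9,11)} (total capacity 22)

augment #1: 0→5→8→10 push 3
augment #2: 0→9→11→10 push 8
augment #3: 0→12→3→10 push 2
augment #4: 0→12→3→8→10 push 1
augment #5: 0→12→1→6→13→10 push 4
augment #6: 0→12→3→6→13→10 push 4
max flow = 22; residual-reachable set from 0 gives S-side
cut edges (S→T): {(0,5), (0,12), (9,11)} total cap 22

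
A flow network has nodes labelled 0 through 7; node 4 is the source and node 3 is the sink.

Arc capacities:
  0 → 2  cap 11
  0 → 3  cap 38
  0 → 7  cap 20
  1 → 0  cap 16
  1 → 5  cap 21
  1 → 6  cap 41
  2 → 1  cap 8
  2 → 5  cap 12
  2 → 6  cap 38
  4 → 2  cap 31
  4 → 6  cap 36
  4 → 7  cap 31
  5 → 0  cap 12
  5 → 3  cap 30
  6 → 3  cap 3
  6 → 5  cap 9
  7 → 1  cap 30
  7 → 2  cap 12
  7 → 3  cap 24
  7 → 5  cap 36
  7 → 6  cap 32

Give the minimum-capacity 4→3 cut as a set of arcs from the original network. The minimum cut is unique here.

augment #1: 4→6→3 push 3
augment #2: 4→7→3 push 24
augment #3: 4→2→5→3 push 12
augment #4: 4→6→5→3 push 9
augment #5: 4→7→5→3 push 7
augment #6: 4→2→1→0→3 push 8
max flow = 63; residual-reachable set from 4 gives S-side
cut edges (S→T): {(2,1), (2,5), (4,7), (6,3), (6,5)} total cap 63

Min-cut arcs: {(2,1), (2,5), (4,7), (6,3), (6,5)} (total capacity 63)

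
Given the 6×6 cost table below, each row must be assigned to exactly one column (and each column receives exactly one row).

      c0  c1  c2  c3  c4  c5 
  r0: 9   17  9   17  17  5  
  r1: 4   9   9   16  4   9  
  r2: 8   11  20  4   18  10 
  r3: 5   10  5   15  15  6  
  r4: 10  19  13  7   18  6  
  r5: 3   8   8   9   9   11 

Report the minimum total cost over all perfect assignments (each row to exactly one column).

Minimum assignment cost: 35

optimal assignment: row0→col5 (cost 5), row1→col4 (cost 4), row2→col1 (cost 11), row3→col2 (cost 5), row4→col3 (cost 7), row5→col0 (cost 3)
total = 5 + 4 + 11 + 5 + 7 + 3 = 35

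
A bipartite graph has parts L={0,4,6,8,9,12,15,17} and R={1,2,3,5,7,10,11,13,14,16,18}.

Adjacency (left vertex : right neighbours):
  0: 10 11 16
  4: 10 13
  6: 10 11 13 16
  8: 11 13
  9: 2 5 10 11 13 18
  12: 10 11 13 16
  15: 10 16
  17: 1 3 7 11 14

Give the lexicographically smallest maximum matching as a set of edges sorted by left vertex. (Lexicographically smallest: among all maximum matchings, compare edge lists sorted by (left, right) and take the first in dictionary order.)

Lex-smallest maximum matching: {(0,10), (4,13), (6,11), (9,2), (12,16), (17,1)}

|M| = 6 (so the lex-smallest maximum matching has 6 edges)
process left vertices in ascending order; for each, take the smallest-labelled available neighbour that still permits 6 edges overall, or leave it unmatched if none does
lex-smallest matching: {0-10, 4-13, 6-11, 9-2, 12-16, 17-1}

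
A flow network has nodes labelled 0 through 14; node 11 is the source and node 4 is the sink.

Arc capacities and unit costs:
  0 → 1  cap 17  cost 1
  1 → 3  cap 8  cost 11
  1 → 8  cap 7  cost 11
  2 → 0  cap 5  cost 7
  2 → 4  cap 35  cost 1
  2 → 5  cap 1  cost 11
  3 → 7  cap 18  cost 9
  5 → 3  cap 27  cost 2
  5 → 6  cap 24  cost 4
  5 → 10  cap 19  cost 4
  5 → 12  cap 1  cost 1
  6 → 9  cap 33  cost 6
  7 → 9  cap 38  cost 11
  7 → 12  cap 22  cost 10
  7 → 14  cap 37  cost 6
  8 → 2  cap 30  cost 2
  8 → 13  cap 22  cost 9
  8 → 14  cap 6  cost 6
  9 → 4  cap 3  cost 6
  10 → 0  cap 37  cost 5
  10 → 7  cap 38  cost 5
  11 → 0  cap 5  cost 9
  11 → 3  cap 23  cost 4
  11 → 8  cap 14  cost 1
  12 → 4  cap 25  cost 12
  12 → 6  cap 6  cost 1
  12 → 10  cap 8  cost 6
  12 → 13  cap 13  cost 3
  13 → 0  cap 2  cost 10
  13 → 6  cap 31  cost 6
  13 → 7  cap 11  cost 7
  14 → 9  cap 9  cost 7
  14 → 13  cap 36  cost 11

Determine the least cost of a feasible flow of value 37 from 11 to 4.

shortest-cost path #1: 11→8→2→4 push 14 @ unit cost 4 (adds 56)
shortest-cost path #2: 11→0→1→8→2→4 push 5 @ unit cost 24 (adds 120)
shortest-cost path #3: 11→3→7→9→4 push 3 @ unit cost 30 (adds 90)
shortest-cost path #4: 11→3→7→12→4 push 15 @ unit cost 35 (adds 525)
total cost = 791

Minimum cost for 37 units: 791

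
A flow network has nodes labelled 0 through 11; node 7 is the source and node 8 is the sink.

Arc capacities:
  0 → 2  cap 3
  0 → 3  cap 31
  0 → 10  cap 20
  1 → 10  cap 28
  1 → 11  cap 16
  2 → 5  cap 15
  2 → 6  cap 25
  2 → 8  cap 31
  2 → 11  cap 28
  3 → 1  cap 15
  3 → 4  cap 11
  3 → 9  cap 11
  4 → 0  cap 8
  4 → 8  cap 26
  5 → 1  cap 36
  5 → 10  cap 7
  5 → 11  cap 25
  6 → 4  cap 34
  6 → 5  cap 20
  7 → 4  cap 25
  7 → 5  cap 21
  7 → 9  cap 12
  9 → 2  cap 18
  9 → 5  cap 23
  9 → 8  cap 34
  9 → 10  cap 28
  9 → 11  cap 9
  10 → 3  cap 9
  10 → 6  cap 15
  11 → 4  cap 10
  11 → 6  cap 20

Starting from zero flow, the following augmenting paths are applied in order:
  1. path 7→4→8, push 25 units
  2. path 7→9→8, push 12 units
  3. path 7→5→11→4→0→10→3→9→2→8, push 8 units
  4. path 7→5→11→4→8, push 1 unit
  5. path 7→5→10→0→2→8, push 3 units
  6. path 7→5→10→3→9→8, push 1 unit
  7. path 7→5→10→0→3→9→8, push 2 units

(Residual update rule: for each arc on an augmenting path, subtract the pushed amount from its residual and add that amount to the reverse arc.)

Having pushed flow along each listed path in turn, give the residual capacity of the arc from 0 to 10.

Residual capacity of (0,10): 17

after path 1 (7→4→8, push 25): res(0,10)=20
after path 2 (7→9→8, push 12): res(0,10)=20
after path 3 (7→5→11→4→0→10→3→9→2→8, push 8): res(0,10)=12
after path 4 (7→5→11→4→8, push 1): res(0,10)=12
after path 5 (7→5→10→0→2→8, push 3): res(0,10)=15
after path 6 (7→5→10→3→9→8, push 1): res(0,10)=15
after path 7 (7→5→10→0→3→9→8, push 2): res(0,10)=17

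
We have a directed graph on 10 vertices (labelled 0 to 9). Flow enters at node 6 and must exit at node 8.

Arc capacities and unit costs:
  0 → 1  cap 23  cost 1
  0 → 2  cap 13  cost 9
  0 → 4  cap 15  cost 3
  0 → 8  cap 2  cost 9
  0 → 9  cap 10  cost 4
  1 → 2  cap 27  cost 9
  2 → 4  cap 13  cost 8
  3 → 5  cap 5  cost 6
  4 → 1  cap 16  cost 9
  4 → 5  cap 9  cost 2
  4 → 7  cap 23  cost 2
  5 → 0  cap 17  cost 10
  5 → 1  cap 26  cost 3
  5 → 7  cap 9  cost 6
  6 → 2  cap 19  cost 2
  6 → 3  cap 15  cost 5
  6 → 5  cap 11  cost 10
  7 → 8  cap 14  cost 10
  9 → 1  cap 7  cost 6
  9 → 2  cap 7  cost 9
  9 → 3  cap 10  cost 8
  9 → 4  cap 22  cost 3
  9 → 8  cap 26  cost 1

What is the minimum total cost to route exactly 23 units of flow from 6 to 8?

shortest-cost path #1: 6→2→4→7→8 push 13 @ unit cost 22 (adds 286)
shortest-cost path #2: 6→5→0→9→8 push 10 @ unit cost 25 (adds 250)
total cost = 536

Minimum cost for 23 units: 536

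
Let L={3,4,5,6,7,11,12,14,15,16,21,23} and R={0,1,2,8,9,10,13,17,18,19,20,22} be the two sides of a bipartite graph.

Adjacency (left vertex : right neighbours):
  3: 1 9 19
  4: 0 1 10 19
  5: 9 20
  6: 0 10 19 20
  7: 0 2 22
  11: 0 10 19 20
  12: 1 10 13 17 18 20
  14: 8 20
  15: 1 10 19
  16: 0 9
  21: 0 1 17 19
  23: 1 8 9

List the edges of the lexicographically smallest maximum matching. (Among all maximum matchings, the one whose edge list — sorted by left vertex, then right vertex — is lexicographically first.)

Lex-smallest maximum matching: {(3,1), (4,0), (5,9), (6,10), (7,2), (11,19), (12,13), (14,20), (21,17), (23,8)}

|M| = 10 (so the lex-smallest maximum matching has 10 edges)
process left vertices in ascending order; for each, take the smallest-labelled available neighbour that still permits 10 edges overall, or leave it unmatched if none does
lex-smallest matching: {3-1, 4-0, 5-9, 6-10, 7-2, 11-19, 12-13, 14-20, 21-17, 23-8}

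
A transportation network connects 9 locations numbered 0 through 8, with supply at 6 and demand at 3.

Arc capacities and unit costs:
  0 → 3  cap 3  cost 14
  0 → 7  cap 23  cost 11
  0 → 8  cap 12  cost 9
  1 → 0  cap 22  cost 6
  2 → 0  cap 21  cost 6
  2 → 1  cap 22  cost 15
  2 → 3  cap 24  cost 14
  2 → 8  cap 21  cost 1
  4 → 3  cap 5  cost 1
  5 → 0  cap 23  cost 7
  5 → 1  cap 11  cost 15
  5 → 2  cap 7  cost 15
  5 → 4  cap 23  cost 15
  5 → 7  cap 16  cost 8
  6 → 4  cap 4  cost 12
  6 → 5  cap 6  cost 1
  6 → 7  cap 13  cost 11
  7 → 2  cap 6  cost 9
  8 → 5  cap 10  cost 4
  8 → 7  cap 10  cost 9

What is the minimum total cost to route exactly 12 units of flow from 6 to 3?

Minimum cost for 12 units: 263

shortest-cost path #1: 6→4→3 push 4 @ unit cost 13 (adds 52)
shortest-cost path #2: 6→5→4→3 push 1 @ unit cost 17 (adds 17)
shortest-cost path #3: 6→5→0→3 push 3 @ unit cost 22 (adds 66)
shortest-cost path #4: 6→5→2→3 push 2 @ unit cost 30 (adds 60)
shortest-cost path #5: 6→7→2→3 push 2 @ unit cost 34 (adds 68)
total cost = 263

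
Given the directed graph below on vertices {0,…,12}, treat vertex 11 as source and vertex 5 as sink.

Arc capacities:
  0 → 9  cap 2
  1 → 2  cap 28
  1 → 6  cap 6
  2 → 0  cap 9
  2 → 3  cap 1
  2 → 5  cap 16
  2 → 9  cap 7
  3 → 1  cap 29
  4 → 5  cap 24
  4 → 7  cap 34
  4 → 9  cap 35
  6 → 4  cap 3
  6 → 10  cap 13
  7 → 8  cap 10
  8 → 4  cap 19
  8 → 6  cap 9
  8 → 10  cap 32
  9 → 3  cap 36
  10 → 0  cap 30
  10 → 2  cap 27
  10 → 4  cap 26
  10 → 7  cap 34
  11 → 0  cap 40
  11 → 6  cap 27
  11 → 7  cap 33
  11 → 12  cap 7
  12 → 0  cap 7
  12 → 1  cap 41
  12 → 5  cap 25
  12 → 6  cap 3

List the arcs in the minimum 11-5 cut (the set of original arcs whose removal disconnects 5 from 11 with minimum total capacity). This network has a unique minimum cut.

augment #1: 11→12→5 push 7
augment #2: 11→6→4→5 push 3
augment #3: 11→6→10→2→5 push 13
augment #4: 11→7→8→4→5 push 10
augment #5: 11→0→9→3→1→2→5 push 2
max flow = 35; residual-reachable set from 11 gives S-side
cut edges (S→T): {(0,9), (6,4), (6,10), (7,8), (11,12)} total cap 35

Min-cut arcs: {(0,9), (6,4), (6,10), (7,8), (11,12)} (total capacity 35)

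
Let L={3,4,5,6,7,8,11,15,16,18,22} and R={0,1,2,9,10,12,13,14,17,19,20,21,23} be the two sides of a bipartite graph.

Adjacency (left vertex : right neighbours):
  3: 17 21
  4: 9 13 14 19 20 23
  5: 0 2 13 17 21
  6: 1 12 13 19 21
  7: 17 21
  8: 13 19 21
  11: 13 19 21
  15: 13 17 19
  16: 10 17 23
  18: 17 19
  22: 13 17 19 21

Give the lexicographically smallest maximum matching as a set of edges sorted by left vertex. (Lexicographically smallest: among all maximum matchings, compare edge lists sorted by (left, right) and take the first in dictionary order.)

Lex-smallest maximum matching: {(3,17), (4,9), (5,0), (6,1), (7,21), (8,13), (11,19), (16,10)}

|M| = 8 (so the lex-smallest maximum matching has 8 edges)
process left vertices in ascending order; for each, take the smallest-labelled available neighbour that still permits 8 edges overall, or leave it unmatched if none does
lex-smallest matching: {3-17, 4-9, 5-0, 6-1, 7-21, 8-13, 11-19, 16-10}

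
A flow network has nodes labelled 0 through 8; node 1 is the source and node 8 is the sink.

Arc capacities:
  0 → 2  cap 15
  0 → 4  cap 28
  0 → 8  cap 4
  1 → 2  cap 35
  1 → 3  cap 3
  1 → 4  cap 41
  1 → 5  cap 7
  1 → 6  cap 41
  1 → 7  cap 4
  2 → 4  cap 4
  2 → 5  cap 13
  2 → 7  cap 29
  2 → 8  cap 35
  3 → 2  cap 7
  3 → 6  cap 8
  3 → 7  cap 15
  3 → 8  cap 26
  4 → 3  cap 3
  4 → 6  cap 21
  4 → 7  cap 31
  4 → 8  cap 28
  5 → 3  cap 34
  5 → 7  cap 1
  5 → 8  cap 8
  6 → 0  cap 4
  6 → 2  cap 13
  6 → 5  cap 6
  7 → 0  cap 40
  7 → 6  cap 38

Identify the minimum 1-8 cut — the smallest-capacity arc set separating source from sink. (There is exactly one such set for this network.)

Min-cut arcs: {(0,8), (1,3), (1,5), (2,5), (2,8), (4,3), (4,8), (6,5)} (total capacity 99)

augment #1: 1→2→8 push 35
augment #2: 1→3→8 push 3
augment #3: 1→4→8 push 28
augment #4: 1→5→8 push 7
augment #5: 1→4→3→8 push 3
augment #6: 1→6→0→8 push 4
augment #7: 1→6→5→8 push 1
augment #8: 1→6→5→3→8 push 5
augment #9: 1→6→2→5→3→8 push 13
max flow = 99; residual-reachable set from 1 gives S-side
cut edges (S→T): {(0,8), (1,3), (1,5), (2,5), (2,8), (4,3), (4,8), (6,5)} total cap 99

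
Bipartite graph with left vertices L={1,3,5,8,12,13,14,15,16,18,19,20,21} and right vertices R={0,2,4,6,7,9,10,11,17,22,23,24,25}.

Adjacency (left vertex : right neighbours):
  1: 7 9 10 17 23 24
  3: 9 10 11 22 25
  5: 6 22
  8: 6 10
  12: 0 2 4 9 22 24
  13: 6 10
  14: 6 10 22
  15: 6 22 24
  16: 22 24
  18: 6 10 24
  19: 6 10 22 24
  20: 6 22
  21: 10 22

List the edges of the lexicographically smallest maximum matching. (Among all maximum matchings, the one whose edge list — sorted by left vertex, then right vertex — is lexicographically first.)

|M| = 7 (so the lex-smallest maximum matching has 7 edges)
process left vertices in ascending order; for each, take the smallest-labelled available neighbour that still permits 7 edges overall, or leave it unmatched if none does
lex-smallest matching: {1-7, 3-9, 5-6, 8-10, 12-0, 14-22, 15-24}

Lex-smallest maximum matching: {(1,7), (3,9), (5,6), (8,10), (12,0), (14,22), (15,24)}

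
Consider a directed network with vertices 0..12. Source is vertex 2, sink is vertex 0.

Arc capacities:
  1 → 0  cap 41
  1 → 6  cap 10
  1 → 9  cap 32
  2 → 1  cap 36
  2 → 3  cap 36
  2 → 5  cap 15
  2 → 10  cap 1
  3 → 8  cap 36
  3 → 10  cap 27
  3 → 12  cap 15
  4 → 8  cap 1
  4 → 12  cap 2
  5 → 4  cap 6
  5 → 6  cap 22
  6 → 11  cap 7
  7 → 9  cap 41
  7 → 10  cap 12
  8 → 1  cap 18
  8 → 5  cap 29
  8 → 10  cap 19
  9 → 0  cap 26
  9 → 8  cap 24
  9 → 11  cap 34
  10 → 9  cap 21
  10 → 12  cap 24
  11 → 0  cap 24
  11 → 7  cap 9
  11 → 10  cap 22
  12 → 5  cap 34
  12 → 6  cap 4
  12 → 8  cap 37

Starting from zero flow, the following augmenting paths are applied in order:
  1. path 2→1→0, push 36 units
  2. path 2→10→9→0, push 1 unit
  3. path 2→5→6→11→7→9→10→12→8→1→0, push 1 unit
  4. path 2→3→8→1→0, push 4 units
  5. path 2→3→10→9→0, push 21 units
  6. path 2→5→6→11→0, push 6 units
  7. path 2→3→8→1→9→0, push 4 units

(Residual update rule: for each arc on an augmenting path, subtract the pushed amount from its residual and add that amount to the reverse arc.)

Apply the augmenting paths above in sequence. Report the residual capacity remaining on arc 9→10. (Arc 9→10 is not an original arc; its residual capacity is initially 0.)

Residual capacity of (9,10): 21

after path 1 (2→1→0, push 36): res(9,10)=0
after path 2 (2→10→9→0, push 1): res(9,10)=1
after path 3 (2→5→6→11→7→9→10→12→8→1→0, push 1): res(9,10)=0
after path 4 (2→3→8→1→0, push 4): res(9,10)=0
after path 5 (2→3→10→9→0, push 21): res(9,10)=21
after path 6 (2→5→6→11→0, push 6): res(9,10)=21
after path 7 (2→3→8→1→9→0, push 4): res(9,10)=21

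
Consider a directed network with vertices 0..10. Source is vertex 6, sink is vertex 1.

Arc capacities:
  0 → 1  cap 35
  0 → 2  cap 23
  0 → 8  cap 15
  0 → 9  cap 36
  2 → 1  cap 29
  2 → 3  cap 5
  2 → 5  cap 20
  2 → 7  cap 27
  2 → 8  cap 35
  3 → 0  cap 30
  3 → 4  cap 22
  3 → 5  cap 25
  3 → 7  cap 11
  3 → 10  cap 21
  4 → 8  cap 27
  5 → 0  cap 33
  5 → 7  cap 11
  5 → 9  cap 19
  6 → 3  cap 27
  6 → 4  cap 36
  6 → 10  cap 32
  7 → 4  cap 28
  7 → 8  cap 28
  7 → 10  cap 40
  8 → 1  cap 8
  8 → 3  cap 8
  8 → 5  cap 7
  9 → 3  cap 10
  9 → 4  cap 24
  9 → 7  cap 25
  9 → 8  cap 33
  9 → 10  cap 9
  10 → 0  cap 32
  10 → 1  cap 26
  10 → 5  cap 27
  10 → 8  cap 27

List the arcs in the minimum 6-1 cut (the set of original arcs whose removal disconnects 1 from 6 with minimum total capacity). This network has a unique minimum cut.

augment #1: 6→10→1 push 26
augment #2: 6→3→0→1 push 27
augment #3: 6→4→8→1 push 8
augment #4: 6→10→0→1 push 6
augment #5: 6→4→8→3→0→1 push 2
augment #6: 6→4→8→3→0→2→1 push 1
augment #7: 6→4→8→5→0→2→1 push 7
augment #8: 6→4→8→3→5→0→2→1 push 5
max flow = 82; residual-reachable set from 6 gives S-side
cut edges (S→T): {(6,3), (6,10), (8,1), (8,3), (8,5)} total cap 82

Min-cut arcs: {(6,3), (6,10), (8,1), (8,3), (8,5)} (total capacity 82)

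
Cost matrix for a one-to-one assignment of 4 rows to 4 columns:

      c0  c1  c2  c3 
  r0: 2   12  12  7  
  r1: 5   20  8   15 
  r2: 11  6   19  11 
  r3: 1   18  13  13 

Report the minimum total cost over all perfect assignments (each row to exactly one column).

Minimum assignment cost: 22

optimal assignment: row0→col3 (cost 7), row1→col2 (cost 8), row2→col1 (cost 6), row3→col0 (cost 1)
total = 7 + 8 + 6 + 1 = 22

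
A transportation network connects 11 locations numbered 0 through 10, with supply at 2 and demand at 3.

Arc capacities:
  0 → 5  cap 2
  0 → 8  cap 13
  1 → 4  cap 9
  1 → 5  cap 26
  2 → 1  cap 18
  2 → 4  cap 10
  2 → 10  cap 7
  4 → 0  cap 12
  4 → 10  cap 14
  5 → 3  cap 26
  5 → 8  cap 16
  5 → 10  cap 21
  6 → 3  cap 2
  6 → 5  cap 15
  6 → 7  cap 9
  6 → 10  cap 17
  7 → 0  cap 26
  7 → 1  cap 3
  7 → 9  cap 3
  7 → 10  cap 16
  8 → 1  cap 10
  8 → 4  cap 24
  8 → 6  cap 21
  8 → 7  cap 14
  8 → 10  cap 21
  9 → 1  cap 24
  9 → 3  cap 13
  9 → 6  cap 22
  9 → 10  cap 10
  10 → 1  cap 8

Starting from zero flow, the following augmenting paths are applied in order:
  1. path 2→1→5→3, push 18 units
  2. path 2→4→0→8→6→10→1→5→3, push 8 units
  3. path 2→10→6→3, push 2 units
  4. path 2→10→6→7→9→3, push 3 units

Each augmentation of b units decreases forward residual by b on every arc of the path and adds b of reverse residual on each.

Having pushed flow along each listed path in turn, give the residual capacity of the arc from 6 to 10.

after path 1 (2→1→5→3, push 18): res(6,10)=17
after path 2 (2→4→0→8→6→10→1→5→3, push 8): res(6,10)=9
after path 3 (2→10→6→3, push 2): res(6,10)=11
after path 4 (2→10→6→7→9→3, push 3): res(6,10)=14

Residual capacity of (6,10): 14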